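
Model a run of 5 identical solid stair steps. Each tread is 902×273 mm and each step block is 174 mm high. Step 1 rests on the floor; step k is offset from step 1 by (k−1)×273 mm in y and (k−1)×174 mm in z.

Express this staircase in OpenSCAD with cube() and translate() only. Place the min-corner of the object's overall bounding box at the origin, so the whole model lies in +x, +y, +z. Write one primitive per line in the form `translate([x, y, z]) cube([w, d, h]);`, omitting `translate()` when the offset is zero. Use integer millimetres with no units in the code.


cube([902, 273, 174]);
translate([0, 273, 174]) cube([902, 273, 174]);
translate([0, 546, 348]) cube([902, 273, 174]);
translate([0, 819, 522]) cube([902, 273, 174]);
translate([0, 1092, 696]) cube([902, 273, 174]);


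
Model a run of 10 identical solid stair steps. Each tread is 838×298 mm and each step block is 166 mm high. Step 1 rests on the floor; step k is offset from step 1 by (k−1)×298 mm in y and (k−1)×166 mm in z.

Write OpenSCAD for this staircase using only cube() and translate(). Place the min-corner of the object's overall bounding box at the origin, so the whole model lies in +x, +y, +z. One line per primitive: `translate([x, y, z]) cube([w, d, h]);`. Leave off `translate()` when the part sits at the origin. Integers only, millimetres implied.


cube([838, 298, 166]);
translate([0, 298, 166]) cube([838, 298, 166]);
translate([0, 596, 332]) cube([838, 298, 166]);
translate([0, 894, 498]) cube([838, 298, 166]);
translate([0, 1192, 664]) cube([838, 298, 166]);
translate([0, 1490, 830]) cube([838, 298, 166]);
translate([0, 1788, 996]) cube([838, 298, 166]);
translate([0, 2086, 1162]) cube([838, 298, 166]);
translate([0, 2384, 1328]) cube([838, 298, 166]);
translate([0, 2682, 1494]) cube([838, 298, 166]);


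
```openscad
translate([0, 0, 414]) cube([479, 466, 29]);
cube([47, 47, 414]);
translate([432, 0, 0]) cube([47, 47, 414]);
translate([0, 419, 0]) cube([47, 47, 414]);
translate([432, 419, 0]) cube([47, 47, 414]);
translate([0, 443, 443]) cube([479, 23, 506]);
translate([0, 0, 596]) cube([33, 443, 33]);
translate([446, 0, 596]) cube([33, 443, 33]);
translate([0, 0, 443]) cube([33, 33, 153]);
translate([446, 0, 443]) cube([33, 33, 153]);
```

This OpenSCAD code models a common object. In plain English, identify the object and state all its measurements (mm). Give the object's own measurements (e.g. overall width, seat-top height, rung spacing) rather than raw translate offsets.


A chair. The seat is a 479×466×29 mm slab with its top at z = 443 mm, on four 47×47 mm corner legs (flush with the seat edges, standing on z = 0). A flat backrest 23 mm thick, 506 mm tall, spans the full seat width and rises from the seat top along its +y edge, rear face flush with the rear of the seat. Two armrests of 33×33 mm section run along each side from the seat's front edge to the front of the backrest, top faces 186 mm above the seat top and outer faces flush with the seat's x-edges; a 33×33 mm post under the front of each armrest stands on the seat at the front corner.


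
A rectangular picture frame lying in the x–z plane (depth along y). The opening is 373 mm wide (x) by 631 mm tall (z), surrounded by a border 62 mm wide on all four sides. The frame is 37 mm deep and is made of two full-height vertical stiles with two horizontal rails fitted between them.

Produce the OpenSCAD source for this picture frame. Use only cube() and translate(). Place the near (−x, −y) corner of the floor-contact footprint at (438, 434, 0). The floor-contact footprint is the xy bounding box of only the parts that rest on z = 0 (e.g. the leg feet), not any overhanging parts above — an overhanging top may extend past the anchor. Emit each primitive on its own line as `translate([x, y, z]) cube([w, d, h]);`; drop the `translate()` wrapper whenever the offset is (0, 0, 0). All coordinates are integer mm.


translate([438, 434, 0]) cube([62, 37, 755]);
translate([873, 434, 0]) cube([62, 37, 755]);
translate([500, 434, 0]) cube([373, 37, 62]);
translate([500, 434, 693]) cube([373, 37, 62]);


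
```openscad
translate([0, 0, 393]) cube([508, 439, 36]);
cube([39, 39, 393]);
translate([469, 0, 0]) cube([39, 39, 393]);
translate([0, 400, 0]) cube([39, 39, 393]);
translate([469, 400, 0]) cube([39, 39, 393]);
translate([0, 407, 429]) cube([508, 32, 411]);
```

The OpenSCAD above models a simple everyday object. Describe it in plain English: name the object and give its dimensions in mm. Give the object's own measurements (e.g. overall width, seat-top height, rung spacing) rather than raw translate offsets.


A chair. The seat is a 508×439×36 mm slab with its top at z = 429 mm, on four 39×39 mm corner legs (flush with the seat edges, standing on z = 0). A flat backrest 32 mm thick, 411 mm tall, spans the full seat width and rises from the seat top along its +y edge, rear face flush with the rear of the seat.


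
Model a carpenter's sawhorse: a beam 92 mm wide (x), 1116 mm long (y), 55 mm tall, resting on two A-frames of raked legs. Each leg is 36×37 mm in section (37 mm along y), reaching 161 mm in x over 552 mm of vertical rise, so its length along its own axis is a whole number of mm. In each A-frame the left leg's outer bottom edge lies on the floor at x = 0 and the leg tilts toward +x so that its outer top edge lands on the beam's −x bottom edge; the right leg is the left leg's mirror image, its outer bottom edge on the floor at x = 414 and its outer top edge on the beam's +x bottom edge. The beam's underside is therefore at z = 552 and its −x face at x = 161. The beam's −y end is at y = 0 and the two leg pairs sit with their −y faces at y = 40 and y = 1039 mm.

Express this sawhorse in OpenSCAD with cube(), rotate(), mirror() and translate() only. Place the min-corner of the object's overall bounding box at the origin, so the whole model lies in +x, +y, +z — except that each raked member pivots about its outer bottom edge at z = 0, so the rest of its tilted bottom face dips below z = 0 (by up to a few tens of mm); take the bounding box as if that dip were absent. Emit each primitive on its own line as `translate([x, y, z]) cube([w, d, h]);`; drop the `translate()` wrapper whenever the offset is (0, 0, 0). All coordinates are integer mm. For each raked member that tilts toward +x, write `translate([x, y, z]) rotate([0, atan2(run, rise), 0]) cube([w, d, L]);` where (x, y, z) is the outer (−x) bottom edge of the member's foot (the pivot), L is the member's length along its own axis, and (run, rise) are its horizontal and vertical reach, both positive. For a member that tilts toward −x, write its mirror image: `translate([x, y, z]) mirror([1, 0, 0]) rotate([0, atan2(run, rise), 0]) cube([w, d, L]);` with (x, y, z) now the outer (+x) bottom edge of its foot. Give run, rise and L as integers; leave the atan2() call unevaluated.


// leg length = √(161² + 552²) = 575
// right-leg outer foot x = 2·161 + 92 = 414
// beam min-corner = (161, 0, 552)
translate([161, 0, 552]) cube([92, 1116, 55]);
translate([0, 40, 0]) rotate([0, atan2(161, 552), 0]) cube([36, 37, 575]);
translate([414, 40, 0]) mirror([1, 0, 0]) rotate([0, atan2(161, 552), 0]) cube([36, 37, 575]);
translate([0, 1039, 0]) rotate([0, atan2(161, 552), 0]) cube([36, 37, 575]);
translate([414, 1039, 0]) mirror([1, 0, 0]) rotate([0, atan2(161, 552), 0]) cube([36, 37, 575]);


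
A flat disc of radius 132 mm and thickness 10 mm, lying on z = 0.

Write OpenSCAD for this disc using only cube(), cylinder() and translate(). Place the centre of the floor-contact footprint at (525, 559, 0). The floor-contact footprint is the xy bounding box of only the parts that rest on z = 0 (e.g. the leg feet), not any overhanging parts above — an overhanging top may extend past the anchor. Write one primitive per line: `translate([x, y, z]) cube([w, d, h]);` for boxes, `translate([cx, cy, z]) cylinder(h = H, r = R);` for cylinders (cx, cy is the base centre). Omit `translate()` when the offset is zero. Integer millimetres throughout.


translate([525, 559, 0]) cylinder(h = 10, r = 132);


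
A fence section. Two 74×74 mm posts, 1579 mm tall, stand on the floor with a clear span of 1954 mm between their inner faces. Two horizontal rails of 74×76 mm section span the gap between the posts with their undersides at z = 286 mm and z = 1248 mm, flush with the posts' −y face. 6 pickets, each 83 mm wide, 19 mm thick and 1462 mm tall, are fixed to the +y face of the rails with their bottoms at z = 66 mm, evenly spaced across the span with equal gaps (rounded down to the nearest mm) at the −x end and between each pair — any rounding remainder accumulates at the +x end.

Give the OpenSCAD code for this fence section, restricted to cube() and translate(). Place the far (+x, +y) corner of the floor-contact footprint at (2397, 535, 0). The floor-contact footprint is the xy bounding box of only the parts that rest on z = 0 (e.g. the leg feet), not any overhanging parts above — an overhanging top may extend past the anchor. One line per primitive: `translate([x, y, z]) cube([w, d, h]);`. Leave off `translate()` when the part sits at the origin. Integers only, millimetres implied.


translate([295, 461, 0]) cube([74, 74, 1579]);
translate([2323, 461, 0]) cube([74, 74, 1579]);
translate([369, 461, 286]) cube([1954, 74, 76]);
translate([369, 461, 1248]) cube([1954, 74, 76]);
translate([577, 535, 66]) cube([83, 19, 1462]);
translate([868, 535, 66]) cube([83, 19, 1462]);
translate([1159, 535, 66]) cube([83, 19, 1462]);
translate([1450, 535, 66]) cube([83, 19, 1462]);
translate([1741, 535, 66]) cube([83, 19, 1462]);
translate([2032, 535, 66]) cube([83, 19, 1462]);


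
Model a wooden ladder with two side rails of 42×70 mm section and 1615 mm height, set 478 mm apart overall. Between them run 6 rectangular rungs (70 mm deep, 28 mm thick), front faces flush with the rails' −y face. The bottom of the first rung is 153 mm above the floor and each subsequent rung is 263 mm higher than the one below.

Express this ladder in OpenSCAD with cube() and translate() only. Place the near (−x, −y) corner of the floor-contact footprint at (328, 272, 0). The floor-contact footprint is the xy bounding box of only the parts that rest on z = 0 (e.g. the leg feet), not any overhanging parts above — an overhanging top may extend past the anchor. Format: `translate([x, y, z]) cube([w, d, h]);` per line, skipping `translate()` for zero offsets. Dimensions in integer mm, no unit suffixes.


// rung span = 478 - 2*42 = 394
// rung[k] z = 153 + k*263
translate([328, 272, 0]) cube([42, 70, 1615]);
translate([764, 272, 0]) cube([42, 70, 1615]);
translate([370, 272, 153]) cube([394, 70, 28]);
translate([370, 272, 416]) cube([394, 70, 28]);
translate([370, 272, 679]) cube([394, 70, 28]);
translate([370, 272, 942]) cube([394, 70, 28]);
translate([370, 272, 1205]) cube([394, 70, 28]);
translate([370, 272, 1468]) cube([394, 70, 28]);


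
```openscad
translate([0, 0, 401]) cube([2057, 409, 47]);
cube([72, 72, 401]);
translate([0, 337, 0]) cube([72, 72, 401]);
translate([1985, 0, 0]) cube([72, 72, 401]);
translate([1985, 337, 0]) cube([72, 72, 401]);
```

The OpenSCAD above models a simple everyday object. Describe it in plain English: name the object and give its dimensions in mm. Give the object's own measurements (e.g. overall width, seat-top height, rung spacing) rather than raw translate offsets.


A long wooden bench with a 2057 mm (x) × 409 mm (y) seat, 47 mm thick, its top surface 448 mm above the floor. Four 72 mm square legs at the seat corners, flush with the edges, run from z = 0 to the seat underside.


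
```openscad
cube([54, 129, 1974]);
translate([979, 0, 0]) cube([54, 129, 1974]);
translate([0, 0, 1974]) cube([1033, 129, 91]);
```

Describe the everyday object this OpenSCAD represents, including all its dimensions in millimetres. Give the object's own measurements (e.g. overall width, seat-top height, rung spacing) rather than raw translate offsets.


A door frame. The clear opening is 925 mm wide and 1974 mm high. Two 54 mm wide jambs, 129 mm deep, stand either side of the opening from the floor to the top of the opening. A 91 mm thick head sits across the top of both jambs, spanning the full outside width of the frame.


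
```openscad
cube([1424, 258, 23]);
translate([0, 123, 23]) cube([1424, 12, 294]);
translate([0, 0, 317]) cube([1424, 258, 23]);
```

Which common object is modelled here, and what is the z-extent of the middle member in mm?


An I-beam. The web height is 294 mm.

Two wide flanges with a thin centred web — an I-beam. Overall 340 mm minus two 23 mm flanges gives a web of 340 − 2·23 = 294 mm.


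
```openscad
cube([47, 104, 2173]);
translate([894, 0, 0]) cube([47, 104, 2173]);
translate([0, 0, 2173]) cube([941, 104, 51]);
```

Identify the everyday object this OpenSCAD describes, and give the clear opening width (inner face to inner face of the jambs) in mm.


A door frame. The clear opening width is 847 mm.

Two 2173 mm tall posts with a header on top — a door frame. The left jamb is 47 mm wide at x = 0; the right jamb starts at x = 894. The clear opening is 894 − 47 = 847 mm.


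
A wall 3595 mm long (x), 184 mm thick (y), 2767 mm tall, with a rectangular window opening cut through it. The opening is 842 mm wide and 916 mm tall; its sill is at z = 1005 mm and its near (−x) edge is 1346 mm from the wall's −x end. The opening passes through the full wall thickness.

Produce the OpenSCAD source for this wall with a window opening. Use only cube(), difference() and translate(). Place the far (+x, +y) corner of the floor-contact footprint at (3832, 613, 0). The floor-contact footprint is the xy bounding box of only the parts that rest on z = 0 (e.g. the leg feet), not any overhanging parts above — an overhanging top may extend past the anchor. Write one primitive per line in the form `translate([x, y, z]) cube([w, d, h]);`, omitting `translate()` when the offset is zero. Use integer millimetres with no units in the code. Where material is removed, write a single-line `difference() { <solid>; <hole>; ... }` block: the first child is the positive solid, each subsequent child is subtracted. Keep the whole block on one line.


difference() { translate([237, 429, 0]) cube([3595, 184, 2767]); translate([1583, 429, 1005]) cube([842, 184, 916]); }


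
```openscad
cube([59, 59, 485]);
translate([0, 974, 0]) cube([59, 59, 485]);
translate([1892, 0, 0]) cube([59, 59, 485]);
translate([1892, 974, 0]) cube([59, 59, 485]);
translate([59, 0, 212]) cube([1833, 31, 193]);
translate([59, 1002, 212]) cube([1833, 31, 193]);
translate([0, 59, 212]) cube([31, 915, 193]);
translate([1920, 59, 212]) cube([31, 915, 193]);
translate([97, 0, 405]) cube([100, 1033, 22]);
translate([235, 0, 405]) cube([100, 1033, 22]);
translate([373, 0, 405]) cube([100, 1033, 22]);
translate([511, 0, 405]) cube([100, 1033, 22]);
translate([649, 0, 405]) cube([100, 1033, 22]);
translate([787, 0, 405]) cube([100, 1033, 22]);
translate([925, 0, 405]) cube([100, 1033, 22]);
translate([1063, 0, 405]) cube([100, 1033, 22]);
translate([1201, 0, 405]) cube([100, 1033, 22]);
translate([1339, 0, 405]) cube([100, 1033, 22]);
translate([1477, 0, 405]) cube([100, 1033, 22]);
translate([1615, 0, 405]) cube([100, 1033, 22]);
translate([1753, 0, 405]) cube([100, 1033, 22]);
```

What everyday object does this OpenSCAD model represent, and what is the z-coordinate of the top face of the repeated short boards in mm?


A bed frame. The slat-top height is 427 mm.

Four posts, four rails, and a row of slats — a bed frame. Slats sit on the rails at z = 212 + 193 = 405; with slat thickness 22, the top is 427 mm.


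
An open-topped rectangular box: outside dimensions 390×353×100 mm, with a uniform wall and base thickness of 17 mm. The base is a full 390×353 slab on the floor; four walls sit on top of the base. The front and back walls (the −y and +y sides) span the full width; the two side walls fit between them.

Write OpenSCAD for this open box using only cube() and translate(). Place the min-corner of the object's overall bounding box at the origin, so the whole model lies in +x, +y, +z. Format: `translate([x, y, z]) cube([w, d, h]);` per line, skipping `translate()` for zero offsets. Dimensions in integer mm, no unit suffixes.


cube([390, 353, 17]);
translate([0, 0, 17]) cube([390, 17, 83]);
translate([0, 336, 17]) cube([390, 17, 83]);
translate([0, 17, 17]) cube([17, 319, 83]);
translate([373, 17, 17]) cube([17, 319, 83]);


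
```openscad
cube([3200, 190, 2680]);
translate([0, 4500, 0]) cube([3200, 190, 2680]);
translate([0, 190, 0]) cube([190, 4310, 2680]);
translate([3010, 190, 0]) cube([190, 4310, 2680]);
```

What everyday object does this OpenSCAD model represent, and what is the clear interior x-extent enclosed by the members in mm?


A house (or room) frame. The interior width is 2820 mm.

Four 2680 mm walls enclosing a rectangle with no floor or roof — a room or house frame. Outside width is 3200 mm and wall thickness is 190 mm, so the interior width is 3200 − 2 × 190 = 2820 mm.


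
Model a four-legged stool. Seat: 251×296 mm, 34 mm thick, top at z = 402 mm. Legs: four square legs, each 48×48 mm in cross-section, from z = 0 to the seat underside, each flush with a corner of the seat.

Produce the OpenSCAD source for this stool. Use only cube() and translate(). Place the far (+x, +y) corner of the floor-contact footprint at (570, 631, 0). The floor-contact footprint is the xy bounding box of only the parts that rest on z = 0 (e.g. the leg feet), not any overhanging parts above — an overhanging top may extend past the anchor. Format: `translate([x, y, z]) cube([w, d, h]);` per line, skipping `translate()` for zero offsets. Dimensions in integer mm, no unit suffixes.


// leg_h = 402 - 34 = 368
translate([319, 335, 368]) cube([251, 296, 34]);
translate([319, 335, 0]) cube([48, 48, 368]);
translate([522, 335, 0]) cube([48, 48, 368]);
translate([319, 583, 0]) cube([48, 48, 368]);
translate([522, 583, 0]) cube([48, 48, 368]);


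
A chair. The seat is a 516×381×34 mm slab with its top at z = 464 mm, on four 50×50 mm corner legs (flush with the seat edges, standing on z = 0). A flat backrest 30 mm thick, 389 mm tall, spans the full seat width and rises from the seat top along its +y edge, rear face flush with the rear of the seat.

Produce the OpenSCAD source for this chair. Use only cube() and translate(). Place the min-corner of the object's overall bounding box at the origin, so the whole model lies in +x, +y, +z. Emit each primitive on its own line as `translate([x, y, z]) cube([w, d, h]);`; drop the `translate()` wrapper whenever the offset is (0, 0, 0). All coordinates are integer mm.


translate([0, 0, 430]) cube([516, 381, 34]);
cube([50, 50, 430]);
translate([466, 0, 0]) cube([50, 50, 430]);
translate([0, 331, 0]) cube([50, 50, 430]);
translate([466, 331, 0]) cube([50, 50, 430]);
translate([0, 351, 464]) cube([516, 30, 389]);


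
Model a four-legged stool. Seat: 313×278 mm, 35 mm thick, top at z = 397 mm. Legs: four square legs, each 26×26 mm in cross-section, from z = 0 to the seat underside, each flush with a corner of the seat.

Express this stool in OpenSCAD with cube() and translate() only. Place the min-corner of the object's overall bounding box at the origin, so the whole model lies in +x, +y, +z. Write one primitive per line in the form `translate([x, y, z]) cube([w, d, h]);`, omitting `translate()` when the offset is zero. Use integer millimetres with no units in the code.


translate([0, 0, 362]) cube([313, 278, 35]);
cube([26, 26, 362]);
translate([287, 0, 0]) cube([26, 26, 362]);
translate([0, 252, 0]) cube([26, 26, 362]);
translate([287, 252, 0]) cube([26, 26, 362]);


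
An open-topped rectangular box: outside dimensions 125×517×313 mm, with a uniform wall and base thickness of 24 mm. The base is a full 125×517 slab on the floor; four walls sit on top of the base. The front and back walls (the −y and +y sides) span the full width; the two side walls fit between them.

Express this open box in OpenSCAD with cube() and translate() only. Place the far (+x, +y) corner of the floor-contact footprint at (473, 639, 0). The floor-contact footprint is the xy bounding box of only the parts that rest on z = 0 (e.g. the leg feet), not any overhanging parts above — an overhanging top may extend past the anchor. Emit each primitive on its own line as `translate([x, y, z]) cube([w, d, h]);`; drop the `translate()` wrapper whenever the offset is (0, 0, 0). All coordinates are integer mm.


translate([348, 122, 0]) cube([125, 517, 24]);
translate([348, 122, 24]) cube([125, 24, 289]);
translate([348, 615, 24]) cube([125, 24, 289]);
translate([348, 146, 24]) cube([24, 469, 289]);
translate([449, 146, 24]) cube([24, 469, 289]);


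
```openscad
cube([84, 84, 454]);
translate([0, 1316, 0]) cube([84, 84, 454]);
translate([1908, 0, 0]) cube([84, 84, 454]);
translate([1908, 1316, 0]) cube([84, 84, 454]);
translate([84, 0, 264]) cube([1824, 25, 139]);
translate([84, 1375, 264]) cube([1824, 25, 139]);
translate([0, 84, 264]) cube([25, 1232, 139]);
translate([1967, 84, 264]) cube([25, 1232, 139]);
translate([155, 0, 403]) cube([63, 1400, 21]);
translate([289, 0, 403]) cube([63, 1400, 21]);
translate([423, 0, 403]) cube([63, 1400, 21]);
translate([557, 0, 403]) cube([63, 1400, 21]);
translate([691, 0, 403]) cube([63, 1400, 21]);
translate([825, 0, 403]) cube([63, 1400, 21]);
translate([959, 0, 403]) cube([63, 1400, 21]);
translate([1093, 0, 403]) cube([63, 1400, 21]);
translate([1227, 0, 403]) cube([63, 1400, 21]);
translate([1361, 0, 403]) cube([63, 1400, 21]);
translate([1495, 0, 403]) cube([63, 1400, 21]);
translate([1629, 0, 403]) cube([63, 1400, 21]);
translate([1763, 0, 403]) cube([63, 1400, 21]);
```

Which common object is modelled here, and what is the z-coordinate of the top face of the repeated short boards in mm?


A bed frame. The slat-top height is 424 mm.

Four posts, four rails, and a row of slats — a bed frame. Slats sit on the rails at z = 264 + 139 = 403; with slat thickness 21, the top is 424 mm.


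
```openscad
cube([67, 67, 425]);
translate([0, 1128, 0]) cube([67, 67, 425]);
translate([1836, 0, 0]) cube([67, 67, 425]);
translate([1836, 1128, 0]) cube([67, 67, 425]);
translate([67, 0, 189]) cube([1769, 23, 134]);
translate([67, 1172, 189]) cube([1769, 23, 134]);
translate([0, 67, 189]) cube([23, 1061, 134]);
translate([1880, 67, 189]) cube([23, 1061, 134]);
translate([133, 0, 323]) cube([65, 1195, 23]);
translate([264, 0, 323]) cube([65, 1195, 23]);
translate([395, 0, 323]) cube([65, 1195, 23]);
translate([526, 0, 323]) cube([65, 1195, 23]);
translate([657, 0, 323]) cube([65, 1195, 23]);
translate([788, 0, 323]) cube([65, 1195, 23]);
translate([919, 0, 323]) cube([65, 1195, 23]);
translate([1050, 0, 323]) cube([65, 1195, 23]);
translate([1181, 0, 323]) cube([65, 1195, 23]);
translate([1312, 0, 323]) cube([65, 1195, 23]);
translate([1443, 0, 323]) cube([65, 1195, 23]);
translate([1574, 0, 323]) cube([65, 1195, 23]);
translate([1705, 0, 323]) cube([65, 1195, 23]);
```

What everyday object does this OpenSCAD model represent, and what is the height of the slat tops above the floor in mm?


A bed frame. The slat-top height is 346 mm.

Four posts, four rails, and a row of slats — a bed frame. Slats sit on the rails at z = 189 + 134 = 323; with slat thickness 23, the top is 346 mm.


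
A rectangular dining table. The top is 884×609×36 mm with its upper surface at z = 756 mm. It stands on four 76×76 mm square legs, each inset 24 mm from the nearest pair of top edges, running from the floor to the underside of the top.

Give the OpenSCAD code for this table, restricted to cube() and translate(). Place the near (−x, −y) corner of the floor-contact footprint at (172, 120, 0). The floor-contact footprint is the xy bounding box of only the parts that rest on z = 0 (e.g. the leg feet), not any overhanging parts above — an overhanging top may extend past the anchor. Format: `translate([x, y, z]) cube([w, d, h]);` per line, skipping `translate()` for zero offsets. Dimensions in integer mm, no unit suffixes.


translate([148, 96, 720]) cube([884, 609, 36]);
translate([172, 120, 0]) cube([76, 76, 720]);
translate([932, 120, 0]) cube([76, 76, 720]);
translate([172, 605, 0]) cube([76, 76, 720]);
translate([932, 605, 0]) cube([76, 76, 720]);


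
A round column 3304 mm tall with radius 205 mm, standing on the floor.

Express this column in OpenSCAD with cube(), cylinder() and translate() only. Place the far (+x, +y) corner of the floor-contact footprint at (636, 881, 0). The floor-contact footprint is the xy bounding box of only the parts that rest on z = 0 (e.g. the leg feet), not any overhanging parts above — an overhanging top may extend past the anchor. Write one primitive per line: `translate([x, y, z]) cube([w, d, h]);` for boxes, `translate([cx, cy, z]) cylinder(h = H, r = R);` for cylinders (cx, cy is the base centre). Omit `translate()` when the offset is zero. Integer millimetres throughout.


translate([431, 676, 0]) cylinder(h = 3304, r = 205);


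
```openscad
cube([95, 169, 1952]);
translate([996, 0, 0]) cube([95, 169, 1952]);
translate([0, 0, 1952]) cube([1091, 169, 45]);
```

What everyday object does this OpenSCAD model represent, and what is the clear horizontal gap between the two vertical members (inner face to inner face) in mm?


A door frame. The clear opening width is 901 mm.

Two 1952 mm tall posts with a header on top — a door frame. The left jamb is 95 mm wide at x = 0; the right jamb starts at x = 996. The clear opening is 996 − 95 = 901 mm.


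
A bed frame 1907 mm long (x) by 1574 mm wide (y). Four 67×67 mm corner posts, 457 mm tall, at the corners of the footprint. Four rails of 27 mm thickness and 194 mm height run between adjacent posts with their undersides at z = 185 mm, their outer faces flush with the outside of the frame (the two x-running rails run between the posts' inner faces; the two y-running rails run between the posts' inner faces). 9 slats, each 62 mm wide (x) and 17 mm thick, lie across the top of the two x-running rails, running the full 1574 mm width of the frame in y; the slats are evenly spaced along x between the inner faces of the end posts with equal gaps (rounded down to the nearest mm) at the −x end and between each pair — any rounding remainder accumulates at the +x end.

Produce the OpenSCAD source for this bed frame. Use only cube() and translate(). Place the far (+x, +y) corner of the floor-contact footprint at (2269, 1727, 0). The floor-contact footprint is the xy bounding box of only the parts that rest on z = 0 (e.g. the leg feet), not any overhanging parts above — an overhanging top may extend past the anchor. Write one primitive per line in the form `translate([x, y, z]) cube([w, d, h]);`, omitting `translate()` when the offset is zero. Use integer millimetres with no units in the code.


// slat z = rail_z + rail_h = 185 + 194 = 379
// slat gap = ⌊(1773 − 9·62) / 10⌋ = 121
translate([362, 153, 0]) cube([67, 67, 457]);
translate([362, 1660, 0]) cube([67, 67, 457]);
translate([2202, 153, 0]) cube([67, 67, 457]);
translate([2202, 1660, 0]) cube([67, 67, 457]);
translate([429, 153, 185]) cube([1773, 27, 194]);
translate([429, 1700, 185]) cube([1773, 27, 194]);
translate([362, 220, 185]) cube([27, 1440, 194]);
translate([2242, 220, 185]) cube([27, 1440, 194]);
translate([550, 153, 379]) cube([62, 1574, 17]);
translate([733, 153, 379]) cube([62, 1574, 17]);
translate([916, 153, 379]) cube([62, 1574, 17]);
translate([1099, 153, 379]) cube([62, 1574, 17]);
translate([1282, 153, 379]) cube([62, 1574, 17]);
translate([1465, 153, 379]) cube([62, 1574, 17]);
translate([1648, 153, 379]) cube([62, 1574, 17]);
translate([1831, 153, 379]) cube([62, 1574, 17]);
translate([2014, 153, 379]) cube([62, 1574, 17]);


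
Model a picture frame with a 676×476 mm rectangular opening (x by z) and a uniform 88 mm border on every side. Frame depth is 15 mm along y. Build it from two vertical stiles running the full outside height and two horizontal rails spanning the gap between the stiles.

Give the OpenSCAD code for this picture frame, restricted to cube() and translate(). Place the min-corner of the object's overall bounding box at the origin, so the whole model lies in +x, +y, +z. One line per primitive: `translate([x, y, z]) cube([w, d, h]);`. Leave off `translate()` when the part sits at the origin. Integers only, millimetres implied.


cube([88, 15, 652]);
translate([764, 0, 0]) cube([88, 15, 652]);
translate([88, 0, 0]) cube([676, 15, 88]);
translate([88, 0, 564]) cube([676, 15, 88]);


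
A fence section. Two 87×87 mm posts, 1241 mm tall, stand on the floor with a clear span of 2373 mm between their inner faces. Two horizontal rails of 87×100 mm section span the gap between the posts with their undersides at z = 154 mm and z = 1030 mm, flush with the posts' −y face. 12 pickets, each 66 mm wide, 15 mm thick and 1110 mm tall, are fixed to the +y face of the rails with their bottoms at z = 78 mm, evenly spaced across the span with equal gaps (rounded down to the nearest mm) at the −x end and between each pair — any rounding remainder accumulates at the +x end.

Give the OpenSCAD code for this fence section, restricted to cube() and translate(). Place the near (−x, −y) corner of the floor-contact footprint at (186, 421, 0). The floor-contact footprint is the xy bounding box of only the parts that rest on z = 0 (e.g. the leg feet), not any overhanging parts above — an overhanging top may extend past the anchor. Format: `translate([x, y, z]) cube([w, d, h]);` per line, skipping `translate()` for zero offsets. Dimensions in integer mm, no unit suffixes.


translate([186, 421, 0]) cube([87, 87, 1241]);
translate([2646, 421, 0]) cube([87, 87, 1241]);
translate([273, 421, 154]) cube([2373, 87, 100]);
translate([273, 421, 1030]) cube([2373, 87, 100]);
translate([394, 508, 78]) cube([66, 15, 1110]);
translate([581, 508, 78]) cube([66, 15, 1110]);
translate([768, 508, 78]) cube([66, 15, 1110]);
translate([955, 508, 78]) cube([66, 15, 1110]);
translate([1142, 508, 78]) cube([66, 15, 1110]);
translate([1329, 508, 78]) cube([66, 15, 1110]);
translate([1516, 508, 78]) cube([66, 15, 1110]);
translate([1703, 508, 78]) cube([66, 15, 1110]);
translate([1890, 508, 78]) cube([66, 15, 1110]);
translate([2077, 508, 78]) cube([66, 15, 1110]);
translate([2264, 508, 78]) cube([66, 15, 1110]);
translate([2451, 508, 78]) cube([66, 15, 1110]);


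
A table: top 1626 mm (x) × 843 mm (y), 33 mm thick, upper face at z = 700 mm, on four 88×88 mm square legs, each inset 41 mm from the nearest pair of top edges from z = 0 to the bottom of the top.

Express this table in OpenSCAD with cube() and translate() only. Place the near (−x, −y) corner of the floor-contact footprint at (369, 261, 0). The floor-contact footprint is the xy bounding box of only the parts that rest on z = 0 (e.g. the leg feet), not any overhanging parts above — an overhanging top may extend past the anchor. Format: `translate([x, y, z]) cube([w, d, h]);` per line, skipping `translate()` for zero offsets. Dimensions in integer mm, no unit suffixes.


translate([328, 220, 667]) cube([1626, 843, 33]);
translate([369, 261, 0]) cube([88, 88, 667]);
translate([1825, 261, 0]) cube([88, 88, 667]);
translate([369, 934, 0]) cube([88, 88, 667]);
translate([1825, 934, 0]) cube([88, 88, 667]);


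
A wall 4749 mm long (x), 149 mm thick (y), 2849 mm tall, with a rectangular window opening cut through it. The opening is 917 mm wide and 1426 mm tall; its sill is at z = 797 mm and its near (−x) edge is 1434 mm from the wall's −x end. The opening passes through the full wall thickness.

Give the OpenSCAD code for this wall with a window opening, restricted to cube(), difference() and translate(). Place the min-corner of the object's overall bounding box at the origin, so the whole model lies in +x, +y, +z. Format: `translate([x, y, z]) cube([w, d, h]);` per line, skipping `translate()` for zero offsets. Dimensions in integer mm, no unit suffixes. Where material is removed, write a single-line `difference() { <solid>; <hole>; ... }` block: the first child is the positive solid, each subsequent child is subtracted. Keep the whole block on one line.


difference() { cube([4749, 149, 2849]); translate([1434, 0, 797]) cube([917, 149, 1426]); }


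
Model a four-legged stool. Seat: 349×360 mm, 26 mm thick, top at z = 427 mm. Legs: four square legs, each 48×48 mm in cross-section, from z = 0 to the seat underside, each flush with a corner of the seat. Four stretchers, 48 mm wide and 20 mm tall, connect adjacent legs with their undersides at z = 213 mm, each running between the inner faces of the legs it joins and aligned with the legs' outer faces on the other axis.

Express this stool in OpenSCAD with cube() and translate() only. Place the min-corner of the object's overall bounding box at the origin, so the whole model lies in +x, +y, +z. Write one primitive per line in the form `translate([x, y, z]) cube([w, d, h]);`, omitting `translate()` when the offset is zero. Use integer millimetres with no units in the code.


translate([0, 0, 401]) cube([349, 360, 26]);
cube([48, 48, 401]);
translate([301, 0, 0]) cube([48, 48, 401]);
translate([0, 312, 0]) cube([48, 48, 401]);
translate([301, 312, 0]) cube([48, 48, 401]);
translate([48, 0, 213]) cube([253, 48, 20]);
translate([48, 312, 213]) cube([253, 48, 20]);
translate([0, 48, 213]) cube([48, 264, 20]);
translate([301, 48, 213]) cube([48, 264, 20]);


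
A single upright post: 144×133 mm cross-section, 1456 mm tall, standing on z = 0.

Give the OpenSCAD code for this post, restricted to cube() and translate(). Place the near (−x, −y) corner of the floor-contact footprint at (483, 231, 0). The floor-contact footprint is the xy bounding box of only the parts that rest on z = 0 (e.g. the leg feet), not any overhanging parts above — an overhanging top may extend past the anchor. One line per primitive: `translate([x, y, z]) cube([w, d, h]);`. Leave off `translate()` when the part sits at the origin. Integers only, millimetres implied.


translate([483, 231, 0]) cube([144, 133, 1456]);


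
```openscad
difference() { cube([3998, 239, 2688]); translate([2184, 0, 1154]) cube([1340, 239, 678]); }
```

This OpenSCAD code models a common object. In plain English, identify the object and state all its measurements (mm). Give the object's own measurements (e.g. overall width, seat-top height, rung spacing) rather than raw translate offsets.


A wall 3998 mm long (x), 239 mm thick (y), 2688 mm tall, with a rectangular window opening cut through it. The opening is 1340 mm wide and 678 mm tall; its sill is at z = 1154 mm and its near (−x) edge is 2184 mm from the wall's −x end. The opening passes through the full wall thickness.


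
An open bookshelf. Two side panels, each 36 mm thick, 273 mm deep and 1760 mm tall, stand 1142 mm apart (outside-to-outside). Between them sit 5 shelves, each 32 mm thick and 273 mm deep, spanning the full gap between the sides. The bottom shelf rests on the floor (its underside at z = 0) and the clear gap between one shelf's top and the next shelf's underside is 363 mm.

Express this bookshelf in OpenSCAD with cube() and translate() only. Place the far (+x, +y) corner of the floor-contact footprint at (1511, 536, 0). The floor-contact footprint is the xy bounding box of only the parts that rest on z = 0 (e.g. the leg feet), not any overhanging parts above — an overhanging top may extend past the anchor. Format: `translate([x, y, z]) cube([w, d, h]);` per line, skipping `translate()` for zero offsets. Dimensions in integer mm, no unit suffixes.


translate([369, 263, 0]) cube([36, 273, 1760]);
translate([1475, 263, 0]) cube([36, 273, 1760]);
translate([405, 263, 0]) cube([1070, 273, 32]);
translate([405, 263, 395]) cube([1070, 273, 32]);
translate([405, 263, 790]) cube([1070, 273, 32]);
translate([405, 263, 1185]) cube([1070, 273, 32]);
translate([405, 263, 1580]) cube([1070, 273, 32]);


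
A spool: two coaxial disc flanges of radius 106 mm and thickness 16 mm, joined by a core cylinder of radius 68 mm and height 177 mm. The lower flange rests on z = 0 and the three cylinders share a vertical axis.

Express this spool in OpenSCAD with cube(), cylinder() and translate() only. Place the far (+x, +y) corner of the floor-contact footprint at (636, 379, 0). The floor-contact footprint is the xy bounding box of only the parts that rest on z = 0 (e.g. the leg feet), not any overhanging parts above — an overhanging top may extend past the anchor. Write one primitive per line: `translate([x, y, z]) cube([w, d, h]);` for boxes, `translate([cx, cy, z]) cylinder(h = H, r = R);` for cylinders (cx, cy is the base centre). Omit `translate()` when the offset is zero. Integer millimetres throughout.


translate([530, 273, 0]) cylinder(h = 16, r = 106);
translate([530, 273, 16]) cylinder(h = 177, r = 68);
translate([530, 273, 193]) cylinder(h = 16, r = 106);


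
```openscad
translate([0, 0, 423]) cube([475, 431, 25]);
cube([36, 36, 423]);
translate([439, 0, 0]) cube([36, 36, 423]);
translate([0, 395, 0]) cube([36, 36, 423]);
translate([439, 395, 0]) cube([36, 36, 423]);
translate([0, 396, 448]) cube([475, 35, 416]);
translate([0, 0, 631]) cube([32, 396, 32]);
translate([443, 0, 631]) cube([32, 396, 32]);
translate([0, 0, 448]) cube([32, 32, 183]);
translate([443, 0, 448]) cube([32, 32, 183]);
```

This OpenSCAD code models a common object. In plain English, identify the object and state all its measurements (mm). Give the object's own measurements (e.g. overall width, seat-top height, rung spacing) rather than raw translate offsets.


A chair. The seat is a 475×431×25 mm slab with its top at z = 448 mm, on four 36×36 mm corner legs (flush with the seat edges, standing on z = 0). A flat backrest 35 mm thick, 416 mm tall, spans the full seat width and rises from the seat top along its +y edge, rear face flush with the rear of the seat. Two armrests of 32×32 mm section run along each side from the seat's front edge to the front of the backrest, top faces 215 mm above the seat top and outer faces flush with the seat's x-edges; a 32×32 mm post under the front of each armrest stands on the seat at the front corner.


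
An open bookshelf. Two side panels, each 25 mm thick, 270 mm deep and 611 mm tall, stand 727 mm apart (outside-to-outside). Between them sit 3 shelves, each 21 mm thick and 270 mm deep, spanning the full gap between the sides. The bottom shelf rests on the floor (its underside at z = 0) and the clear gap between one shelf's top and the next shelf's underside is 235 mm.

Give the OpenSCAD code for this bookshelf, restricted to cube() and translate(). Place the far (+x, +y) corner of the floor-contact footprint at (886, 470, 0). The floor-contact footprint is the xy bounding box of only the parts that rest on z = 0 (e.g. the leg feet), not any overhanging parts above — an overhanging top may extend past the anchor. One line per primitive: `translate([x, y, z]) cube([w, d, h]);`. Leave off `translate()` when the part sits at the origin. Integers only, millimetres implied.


translate([159, 200, 0]) cube([25, 270, 611]);
translate([861, 200, 0]) cube([25, 270, 611]);
translate([184, 200, 0]) cube([677, 270, 21]);
translate([184, 200, 256]) cube([677, 270, 21]);
translate([184, 200, 512]) cube([677, 270, 21]);


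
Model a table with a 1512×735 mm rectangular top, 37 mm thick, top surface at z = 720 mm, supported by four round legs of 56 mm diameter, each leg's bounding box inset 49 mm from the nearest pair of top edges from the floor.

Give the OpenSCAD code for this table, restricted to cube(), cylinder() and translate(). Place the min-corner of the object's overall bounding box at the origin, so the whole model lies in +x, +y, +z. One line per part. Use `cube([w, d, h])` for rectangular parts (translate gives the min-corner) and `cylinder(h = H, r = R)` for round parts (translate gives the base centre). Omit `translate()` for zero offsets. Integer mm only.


translate([0, 0, 683]) cube([1512, 735, 37]);
translate([77, 77, 0]) cylinder(h = 683, r = 28);
translate([1435, 77, 0]) cylinder(h = 683, r = 28);
translate([77, 658, 0]) cylinder(h = 683, r = 28);
translate([1435, 658, 0]) cylinder(h = 683, r = 28);
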